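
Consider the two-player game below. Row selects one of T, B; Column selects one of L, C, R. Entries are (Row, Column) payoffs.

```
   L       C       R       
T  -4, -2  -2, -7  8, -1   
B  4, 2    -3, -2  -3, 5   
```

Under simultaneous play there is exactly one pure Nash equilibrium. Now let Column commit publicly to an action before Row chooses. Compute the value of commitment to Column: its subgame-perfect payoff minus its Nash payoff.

Solve by backward induction (Column leads).
- L: BR = B, leader payoff 2.
- C: BR = T, leader payoff -7.
- R: BR = T, leader payoff -1.
Column's induced payoffs are 2, -7, -1, so Column commits to L. Subgame-perfect outcome: (B, L) with payoffs (4, 2).
Under simultaneous play:
Row's best replies: L→B; C→T; R→T.
Column's best replies: T→R; B→R.
Only (T, R) has each player best-responding; Nash payoffs (8, -1).
Column's commitment gain: 2 − -1 = 3.

3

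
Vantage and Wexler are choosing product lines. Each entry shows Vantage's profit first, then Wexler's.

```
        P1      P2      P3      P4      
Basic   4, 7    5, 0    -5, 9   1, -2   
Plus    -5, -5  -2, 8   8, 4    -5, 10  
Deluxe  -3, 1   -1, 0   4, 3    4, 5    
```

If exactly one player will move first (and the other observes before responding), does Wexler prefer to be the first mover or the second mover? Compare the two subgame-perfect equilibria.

If Vantage leads: Wexler's best replies are Basic→P3, Plus→P4, Deluxe→P4; Vantage's induced payoffs -5, -5, 4; outcome (Deluxe, P4), payoffs (4, 5).
If Wexler leads: Vantage's best replies are P1→Basic, P2→Basic, P3→Plus, P4→Deluxe; Wexler's induced payoffs 7, 0, 4, 5; outcome (Basic, P1), payoffs (4, 7).
Wexler gets 7 moving first and 5 moving second, so Wexler prefers to move first.

first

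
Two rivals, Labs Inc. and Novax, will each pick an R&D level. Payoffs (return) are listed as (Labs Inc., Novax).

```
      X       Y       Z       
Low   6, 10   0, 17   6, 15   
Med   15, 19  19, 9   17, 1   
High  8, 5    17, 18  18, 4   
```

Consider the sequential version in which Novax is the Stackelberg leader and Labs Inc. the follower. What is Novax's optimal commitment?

X

Solve by backward induction (Novax leads).
- X: Labs Inc. compares 6, 15, 8 and picks Med; Novax would get 19.
- Y: Labs Inc. compares 0, 19, 17 and picks Med; Novax would get 9.
- Z: Labs Inc. compares 6, 17, 18 and picks High; Novax would get 4.
Novax's induced payoffs are 19, 9, 4, so Novax commits to X. Subgame-perfect outcome: (Med, X) with payoffs (15, 19).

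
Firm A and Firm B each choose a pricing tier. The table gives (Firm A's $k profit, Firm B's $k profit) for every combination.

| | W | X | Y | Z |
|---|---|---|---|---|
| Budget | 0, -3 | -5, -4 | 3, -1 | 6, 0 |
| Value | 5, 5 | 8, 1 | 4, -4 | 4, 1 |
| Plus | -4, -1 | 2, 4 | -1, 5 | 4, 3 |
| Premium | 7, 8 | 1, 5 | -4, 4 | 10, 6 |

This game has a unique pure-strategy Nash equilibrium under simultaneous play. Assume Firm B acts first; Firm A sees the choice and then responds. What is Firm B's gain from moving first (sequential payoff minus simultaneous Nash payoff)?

0

Firm A best-responds to each possible Firm B move:
- W: Firm A compares 0, 5, -4, 7 and picks Premium; Firm B would get 8.
- X: Firm A compares -5, 8, 2, 1 and picks Value; Firm B would get 1.
- Y: Firm A compares 3, 4, -1, -4 and picks Value; Firm B would get -4.
- Z: Firm A compares 6, 4, 4, 10 and picks Premium; Firm B would get 6.
Firm B's induced payoffs are 8, 1, -4, 6, so Firm B commits to W. Subgame-perfect outcome: (Premium, W) with payoffs (7, 8).
Now find the simultaneous Nash equilibrium.
Firm A's best replies: W→Premium; X→Value; Y→Value; Z→Premium.
Firm B's best replies: Budget→Z; Value→W; Plus→Y; Premium→W.
The unique mutual best reply is (Premium, W), giving (7, 8).
Firm B's commitment gain: 8 − 8 = 0.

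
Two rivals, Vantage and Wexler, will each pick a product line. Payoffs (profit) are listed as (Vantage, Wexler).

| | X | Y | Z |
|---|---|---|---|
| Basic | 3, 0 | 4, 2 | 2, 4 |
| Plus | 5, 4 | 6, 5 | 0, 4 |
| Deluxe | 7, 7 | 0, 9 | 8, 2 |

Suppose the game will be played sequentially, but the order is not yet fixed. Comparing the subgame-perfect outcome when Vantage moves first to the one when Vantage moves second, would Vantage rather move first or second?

second

If Vantage leads: Wexler's best replies are Basic→Z, Plus→Y, Deluxe→Y; Vantage's induced payoffs 2, 6, 0; outcome (Plus, Y), payoffs (6, 5).
If Wexler leads: Vantage's best replies are X→Deluxe, Y→Plus, Z→Deluxe; Wexler's induced payoffs 7, 5, 2; outcome (Deluxe, X), payoffs (7, 7).
Vantage gets 6 moving first and 7 moving second, so Vantage prefers to move second.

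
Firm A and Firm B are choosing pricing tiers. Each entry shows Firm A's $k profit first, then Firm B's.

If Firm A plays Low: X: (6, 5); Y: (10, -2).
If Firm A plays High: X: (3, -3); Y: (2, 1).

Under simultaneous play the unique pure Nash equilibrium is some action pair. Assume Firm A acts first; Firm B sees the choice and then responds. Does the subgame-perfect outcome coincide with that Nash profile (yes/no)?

Backward induction with Firm A moving first.
- Low: Firm B compares 5, -2 and picks X; Firm A would get 6.
- High: Firm B compares -3, 1 and picks Y; Firm A would get 2.
Firm A's induced payoffs are 6, 2, so Firm A commits to Low. Subgame-perfect outcome: (Low, X) with payoffs (6, 5).
For the simultaneous game, intersect best replies.
Firm A's best replies: X→Low; Y→Low.
Firm B's best replies: Low→X; High→Y.
The unique mutual best reply is (Low, X), giving (6, 5).
Sequential outcome (Low, X) coincides with the Nash profile (Low, X).

yes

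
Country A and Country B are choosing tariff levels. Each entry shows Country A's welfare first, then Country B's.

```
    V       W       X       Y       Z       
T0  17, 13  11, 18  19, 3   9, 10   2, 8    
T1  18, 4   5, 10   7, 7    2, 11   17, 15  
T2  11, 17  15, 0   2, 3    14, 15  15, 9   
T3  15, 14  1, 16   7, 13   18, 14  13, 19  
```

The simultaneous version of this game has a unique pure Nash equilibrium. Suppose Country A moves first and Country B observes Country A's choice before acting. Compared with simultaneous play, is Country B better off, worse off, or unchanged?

Backward induction with Country A moving first.
- T0: BR = W, leader payoff 11.
- T1: BR = Z, leader payoff 17.
- T2: BR = V, leader payoff 11.
- T3: BR = Z, leader payoff 13.
Among 11, 17, 11, 13, the best is 17 at T1. Subgame-perfect outcome: (T1, Z) with payoffs (17, 15).
Now find the simultaneous Nash equilibrium.
Country A's best replies: V→T1; W→T2; X→T0; Y→T3; Z→T1.
Country B's best replies: T0→W; T1→Z; T2→V; T3→Z.
Only (T1, Z) has each player best-responding; Nash payoffs (17, 15).
Country B earns 15 sequentially versus 15 at the Nash outcome: unchanged.

unchanged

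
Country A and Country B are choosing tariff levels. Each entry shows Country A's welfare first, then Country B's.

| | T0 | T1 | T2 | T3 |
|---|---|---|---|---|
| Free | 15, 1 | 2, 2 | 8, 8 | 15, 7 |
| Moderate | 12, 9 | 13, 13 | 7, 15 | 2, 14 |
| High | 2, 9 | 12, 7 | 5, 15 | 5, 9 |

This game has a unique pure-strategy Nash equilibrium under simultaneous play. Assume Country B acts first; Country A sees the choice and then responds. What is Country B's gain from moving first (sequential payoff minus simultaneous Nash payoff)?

Solve by backward induction (Country B leads).
- T0: BR = Free, leader payoff 1.
- T1: BR = Moderate, leader payoff 13.
- T2: BR = Free, leader payoff 8.
- T3: BR = Free, leader payoff 7.
Among 1, 13, 8, 7, the best is 13 at T1. Subgame-perfect outcome: (Moderate, T1) with payoffs (13, 13).
Now find the simultaneous Nash equilibrium.
Country A's best replies: T0→Free; T1→Moderate; T2→Free; T3→Free.
Country B's best replies: Free→T2; Moderate→T2; High→T2.
The unique mutual best reply is (Free, T2), giving (8, 8).
Country B's commitment gain: 13 − 8 = 5.

5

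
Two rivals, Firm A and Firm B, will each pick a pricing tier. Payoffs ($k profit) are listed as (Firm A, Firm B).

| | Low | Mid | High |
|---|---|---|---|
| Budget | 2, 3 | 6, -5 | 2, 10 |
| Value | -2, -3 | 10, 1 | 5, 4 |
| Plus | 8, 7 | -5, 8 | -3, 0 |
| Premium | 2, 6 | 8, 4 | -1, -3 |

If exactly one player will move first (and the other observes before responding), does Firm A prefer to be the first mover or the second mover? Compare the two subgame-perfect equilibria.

If Firm A leads: Firm B's best replies are Budget→High, Value→High, Plus→Mid, Premium→Low; Firm A's induced payoffs 2, 5, -5, 2; outcome (Value, High), payoffs (5, 4).
If Firm B leads: Firm A's best replies are Low→Plus, Mid→Value, High→Value; Firm B's induced payoffs 7, 1, 4; outcome (Plus, Low), payoffs (8, 7).
Firm A gets 5 moving first and 8 moving second, so Firm A prefers to move second.

second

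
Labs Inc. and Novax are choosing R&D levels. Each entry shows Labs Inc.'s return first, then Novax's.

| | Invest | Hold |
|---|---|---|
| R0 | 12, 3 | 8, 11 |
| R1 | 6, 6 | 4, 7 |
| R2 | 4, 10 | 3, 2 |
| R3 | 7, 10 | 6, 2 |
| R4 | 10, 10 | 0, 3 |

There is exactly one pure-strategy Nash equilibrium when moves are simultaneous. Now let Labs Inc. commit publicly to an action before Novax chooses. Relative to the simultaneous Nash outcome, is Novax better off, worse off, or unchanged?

Novax best-responds to each possible Labs Inc. move:
- R0 → Novax plays Hold (best of 3, 11); Labs Inc. gets 8.
- R1 → Novax plays Hold (best of 6, 7); Labs Inc. gets 4.
- R2 → Novax plays Invest (best of 10, 2); Labs Inc. gets 4.
- R3 → Novax plays Invest (best of 10, 2); Labs Inc. gets 7.
- R4 → Novax plays Invest (best of 10, 3); Labs Inc. gets 10.
Maximizing over 8, 4, 4, 7, 10, Labs Inc. chooses R4. Subgame-perfect outcome: (R4, Invest) with payoffs (10, 10).
Now find the simultaneous Nash equilibrium.
Labs Inc.'s best replies: Invest→R0; Hold→R0.
Novax's best replies: R0→Hold; R1→Hold; R2→Invest; R3→Invest; R4→Invest.
The unique mutual best reply is (R0, Hold), giving (8, 11).
Novax earns 10 sequentially versus 11 at the Nash outcome: worse off.

worse off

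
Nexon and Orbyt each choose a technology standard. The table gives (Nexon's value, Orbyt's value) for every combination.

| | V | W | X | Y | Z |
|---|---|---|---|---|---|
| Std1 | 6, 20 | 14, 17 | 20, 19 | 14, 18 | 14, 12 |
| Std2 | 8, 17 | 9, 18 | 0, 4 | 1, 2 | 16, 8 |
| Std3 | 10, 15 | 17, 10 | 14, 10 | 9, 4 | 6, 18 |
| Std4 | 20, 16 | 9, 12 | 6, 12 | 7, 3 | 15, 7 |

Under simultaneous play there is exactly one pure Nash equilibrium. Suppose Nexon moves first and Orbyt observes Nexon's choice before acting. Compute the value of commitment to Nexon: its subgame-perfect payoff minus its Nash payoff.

0

Solve by backward induction (Nexon leads).
- Std1: BR = V, leader payoff 6.
- Std2: BR = W, leader payoff 9.
- Std3: BR = Z, leader payoff 6.
- Std4: BR = V, leader payoff 20.
Among 6, 9, 6, 20, the best is 20 at Std4. Subgame-perfect outcome: (Std4, V) with payoffs (20, 16).
Now find the simultaneous Nash equilibrium.
Nexon's best replies: V→Std4; W→Std3; X→Std1; Y→Std1; Z→Std2.
Orbyt's best replies: Std1→V; Std2→W; Std3→Z; Std4→V.
The unique mutual best reply is (Std4, V), giving (20, 16).
Nexon's commitment gain: 20 − 20 = 0.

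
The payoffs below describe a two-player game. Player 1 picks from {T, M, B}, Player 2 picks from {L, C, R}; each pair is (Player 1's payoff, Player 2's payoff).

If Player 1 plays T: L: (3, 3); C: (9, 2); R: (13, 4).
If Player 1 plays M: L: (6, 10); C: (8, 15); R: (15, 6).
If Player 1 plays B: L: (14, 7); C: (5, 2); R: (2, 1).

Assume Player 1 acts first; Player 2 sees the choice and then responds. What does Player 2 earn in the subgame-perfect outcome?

Work backward from Player 2's decision.
- T → Player 2 plays R (best of 3, 2, 4); Player 1 gets 13.
- M → Player 2 plays C (best of 10, 15, 6); Player 1 gets 8.
- B → Player 2 plays L (best of 7, 2, 1); Player 1 gets 14.
Among 13, 8, 14, the best is 14 at B. Subgame-perfect outcome: (B, L) with payoffs (14, 7).

7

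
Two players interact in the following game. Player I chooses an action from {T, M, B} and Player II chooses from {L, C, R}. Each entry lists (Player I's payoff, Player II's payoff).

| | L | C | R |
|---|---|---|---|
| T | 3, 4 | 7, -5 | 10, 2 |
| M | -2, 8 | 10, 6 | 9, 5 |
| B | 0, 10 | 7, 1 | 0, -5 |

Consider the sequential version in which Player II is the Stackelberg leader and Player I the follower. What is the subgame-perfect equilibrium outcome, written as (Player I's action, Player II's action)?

Backward induction with Player II moving first.
- L → Player I plays T (best of 3, -2, 0); Player II gets 4.
- C → Player I plays M (best of 7, 10, 7); Player II gets 6.
- R → Player I plays T (best of 10, 9, 0); Player II gets 2.
Among 4, 6, 2, the best is 6 at C. Subgame-perfect outcome: (M, C) with payoffs (10, 6).

(M, C)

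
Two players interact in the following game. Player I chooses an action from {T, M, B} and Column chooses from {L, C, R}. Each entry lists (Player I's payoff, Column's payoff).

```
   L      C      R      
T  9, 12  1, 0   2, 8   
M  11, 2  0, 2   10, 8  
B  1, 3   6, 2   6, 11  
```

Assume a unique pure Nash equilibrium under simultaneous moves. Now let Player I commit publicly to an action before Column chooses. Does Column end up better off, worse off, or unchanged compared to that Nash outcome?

unchanged

Solve by backward induction (Player I leads).
- T: Column compares 12, 0, 8 and picks L; Player I would get 9.
- M: Column compares 2, 2, 8 and picks R; Player I would get 10.
- B: Column compares 3, 2, 11 and picks R; Player I would get 6.
Player I's induced payoffs are 9, 10, 6, so Player I commits to M. Subgame-perfect outcome: (M, R) with payoffs (10, 8).
For the simultaneous game, intersect best replies.
Player I's best replies: L→M; C→B; R→M.
Column's best replies: T→L; M→R; B→R.
Only (M, R) has each player best-responding; Nash payoffs (10, 8).
Column earns 8 sequentially versus 8 at the Nash outcome: unchanged.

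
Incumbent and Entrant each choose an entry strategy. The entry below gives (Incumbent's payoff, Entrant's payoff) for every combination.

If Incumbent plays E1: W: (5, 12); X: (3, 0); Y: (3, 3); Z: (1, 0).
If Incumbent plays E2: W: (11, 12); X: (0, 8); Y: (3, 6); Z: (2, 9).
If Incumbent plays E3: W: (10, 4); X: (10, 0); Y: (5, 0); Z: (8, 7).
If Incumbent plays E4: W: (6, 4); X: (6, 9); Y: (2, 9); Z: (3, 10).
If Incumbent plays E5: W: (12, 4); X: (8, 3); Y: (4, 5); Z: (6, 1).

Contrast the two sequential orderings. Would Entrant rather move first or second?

second

If Incumbent leads: Entrant's best replies are E1→W, E2→W, E3→Z, E4→Z, E5→Y; Incumbent's induced payoffs 5, 11, 8, 3, 4; outcome (E2, W), payoffs (11, 12).
If Entrant leads: Incumbent's best replies are W→E5, X→E3, Y→E3, Z→E3; Entrant's induced payoffs 4, 0, 0, 7; outcome (E3, Z), payoffs (8, 7).
Entrant gets 7 moving first and 12 moving second, so Entrant prefers to move second.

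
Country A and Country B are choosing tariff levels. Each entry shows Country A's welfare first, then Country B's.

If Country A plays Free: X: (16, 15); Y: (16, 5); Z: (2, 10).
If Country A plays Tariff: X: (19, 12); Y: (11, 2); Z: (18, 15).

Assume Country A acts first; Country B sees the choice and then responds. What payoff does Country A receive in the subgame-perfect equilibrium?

18

Country B best-responds to each possible Country A move:
- Free: Country B compares 15, 5, 10 and picks X; Country A would get 16.
- Tariff: Country B compares 12, 2, 15 and picks Z; Country A would get 18.
Among 16, 18, the best is 18 at Tariff. Subgame-perfect outcome: (Tariff, Z) with payoffs (18, 15).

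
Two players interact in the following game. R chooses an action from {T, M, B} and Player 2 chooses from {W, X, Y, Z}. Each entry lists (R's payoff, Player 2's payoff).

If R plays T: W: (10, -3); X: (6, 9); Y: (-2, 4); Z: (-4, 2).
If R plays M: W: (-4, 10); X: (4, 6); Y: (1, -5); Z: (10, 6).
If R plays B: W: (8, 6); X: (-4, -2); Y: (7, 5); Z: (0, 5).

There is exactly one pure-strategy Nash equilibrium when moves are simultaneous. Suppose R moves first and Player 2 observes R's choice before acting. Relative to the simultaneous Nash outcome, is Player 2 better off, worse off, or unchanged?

Solve by backward induction (R leads).
- T: Player 2 compares -3, 9, 4, 2 and picks X; R would get 6.
- M: Player 2 compares 10, 6, -5, 6 and picks W; R would get -4.
- B: Player 2 compares 6, -2, 5, 5 and picks W; R would get 8.
Maximizing over 6, -4, 8, R chooses B. Subgame-perfect outcome: (B, W) with payoffs (8, 6).
Now find the simultaneous Nash equilibrium.
R's best replies: W→T; X→T; Y→B; Z→M.
Player 2's best replies: T→X; M→W; B→W.
Only (T, X) has each player best-responding; Nash payoffs (6, 9).
Player 2 earns 6 sequentially versus 9 at the Nash outcome: worse off.

worse off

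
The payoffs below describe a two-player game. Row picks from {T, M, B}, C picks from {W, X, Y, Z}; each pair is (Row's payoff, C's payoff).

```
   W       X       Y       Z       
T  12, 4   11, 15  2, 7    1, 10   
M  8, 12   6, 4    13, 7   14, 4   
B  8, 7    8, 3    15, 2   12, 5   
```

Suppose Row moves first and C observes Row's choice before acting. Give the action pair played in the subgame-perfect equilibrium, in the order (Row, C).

(T, X)

C best-responds to each possible Row move:
- T → C plays X (best of 4, 15, 7, 10); Row gets 11.
- M → C plays W (best of 12, 4, 7, 4); Row gets 8.
- B → C plays W (best of 7, 3, 2, 5); Row gets 8.
Maximizing over 11, 8, 8, Row chooses T. Subgame-perfect outcome: (T, X) with payoffs (11, 15).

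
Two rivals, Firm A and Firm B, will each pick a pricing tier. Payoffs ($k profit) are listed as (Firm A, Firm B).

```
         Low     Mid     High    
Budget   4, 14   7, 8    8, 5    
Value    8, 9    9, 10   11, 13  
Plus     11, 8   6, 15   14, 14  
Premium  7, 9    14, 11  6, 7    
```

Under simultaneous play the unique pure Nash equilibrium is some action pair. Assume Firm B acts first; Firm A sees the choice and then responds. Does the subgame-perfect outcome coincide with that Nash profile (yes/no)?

no

Solve by backward induction (Firm B leads).
- Low: Firm A compares 4, 8, 11, 7 and picks Plus; Firm B would get 8.
- Mid: Firm A compares 7, 9, 6, 14 and picks Premium; Firm B would get 11.
- High: Firm A compares 8, 11, 14, 6 and picks Plus; Firm B would get 14.
Firm B's induced payoffs are 8, 11, 14, so Firm B commits to High. Subgame-perfect outcome: (Plus, High) with payoffs (14, 14).
Now find the simultaneous Nash equilibrium.
Firm A's best replies: Low→Plus; Mid→Premium; High→Plus.
Firm B's best replies: Budget→Low; Value→High; Plus→Mid; Premium→Mid.
Only (Premium, Mid) has each player best-responding; Nash payoffs (14, 11).
Sequential outcome (Plus, High) differs from the Nash profile (Premium, Mid).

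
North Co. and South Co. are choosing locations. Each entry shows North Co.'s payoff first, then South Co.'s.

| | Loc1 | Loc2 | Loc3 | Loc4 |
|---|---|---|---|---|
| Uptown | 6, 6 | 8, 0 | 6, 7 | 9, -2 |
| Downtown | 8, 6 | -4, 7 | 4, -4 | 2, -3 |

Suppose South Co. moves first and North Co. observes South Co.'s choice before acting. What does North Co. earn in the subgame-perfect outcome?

6

Backward induction with South Co. moving first.
- Loc1: North Co. compares 6, 8 and picks Downtown; South Co. would get 6.
- Loc2: North Co. compares 8, -4 and picks Uptown; South Co. would get 0.
- Loc3: North Co. compares 6, 4 and picks Uptown; South Co. would get 7.
- Loc4: North Co. compares 9, 2 and picks Uptown; South Co. would get -2.
Among 6, 0, 7, -2, the best is 7 at Loc3. Subgame-perfect outcome: (Uptown, Loc3) with payoffs (6, 7).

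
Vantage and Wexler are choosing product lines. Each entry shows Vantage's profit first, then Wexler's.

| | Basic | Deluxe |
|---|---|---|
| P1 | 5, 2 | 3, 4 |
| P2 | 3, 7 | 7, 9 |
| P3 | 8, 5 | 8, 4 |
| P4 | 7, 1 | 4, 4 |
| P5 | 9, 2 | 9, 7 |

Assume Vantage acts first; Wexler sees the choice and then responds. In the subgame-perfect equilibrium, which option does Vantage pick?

P5

Work backward from Wexler's decision.
- P1: BR = Deluxe, leader payoff 3.
- P2: BR = Deluxe, leader payoff 7.
- P3: BR = Basic, leader payoff 8.
- P4: BR = Deluxe, leader payoff 4.
- P5: BR = Deluxe, leader payoff 9.
Among 3, 7, 8, 4, 9, the best is 9 at P5. Subgame-perfect outcome: (P5, Deluxe) with payoffs (9, 7).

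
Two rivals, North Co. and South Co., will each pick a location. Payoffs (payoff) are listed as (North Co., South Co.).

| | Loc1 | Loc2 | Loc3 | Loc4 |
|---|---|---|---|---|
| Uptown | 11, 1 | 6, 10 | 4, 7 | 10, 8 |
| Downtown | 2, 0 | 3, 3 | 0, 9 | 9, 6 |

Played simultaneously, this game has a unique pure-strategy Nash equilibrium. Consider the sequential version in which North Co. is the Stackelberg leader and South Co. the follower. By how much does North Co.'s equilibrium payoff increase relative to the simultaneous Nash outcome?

Solve by backward induction (North Co. leads).
- Uptown: South Co. compares 1, 10, 7, 8 and picks Loc2; North Co. would get 6.
- Downtown: South Co. compares 0, 3, 9, 6 and picks Loc3; North Co. would get 0.
Maximizing over 6, 0, North Co. chooses Uptown. Subgame-perfect outcome: (Uptown, Loc2) with payoffs (6, 10).
Now find the simultaneous Nash equilibrium.
North Co.'s best replies: Loc1→Uptown; Loc2→Uptown; Loc3→Uptown; Loc4→Uptown.
South Co.'s best replies: Uptown→Loc2; Downtown→Loc3.
The unique mutual best reply is (Uptown, Loc2), giving (6, 10).
North Co.'s commitment gain: 6 − 6 = 0.

0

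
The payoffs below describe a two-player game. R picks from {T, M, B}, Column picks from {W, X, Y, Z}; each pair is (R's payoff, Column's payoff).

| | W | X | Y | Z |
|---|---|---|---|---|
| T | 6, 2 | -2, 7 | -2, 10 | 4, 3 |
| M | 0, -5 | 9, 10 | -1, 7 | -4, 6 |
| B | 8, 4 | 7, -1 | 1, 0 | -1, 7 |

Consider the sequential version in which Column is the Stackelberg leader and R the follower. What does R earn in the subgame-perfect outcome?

9

Work backward from R's decision.
- W: R compares 6, 0, 8 and picks B; Column would get 4.
- X: R compares -2, 9, 7 and picks M; Column would get 10.
- Y: R compares -2, -1, 1 and picks B; Column would get 0.
- Z: R compares 4, -4, -1 and picks T; Column would get 3.
Column's induced payoffs are 4, 10, 0, 3, so Column commits to X. Subgame-perfect outcome: (M, X) with payoffs (9, 10).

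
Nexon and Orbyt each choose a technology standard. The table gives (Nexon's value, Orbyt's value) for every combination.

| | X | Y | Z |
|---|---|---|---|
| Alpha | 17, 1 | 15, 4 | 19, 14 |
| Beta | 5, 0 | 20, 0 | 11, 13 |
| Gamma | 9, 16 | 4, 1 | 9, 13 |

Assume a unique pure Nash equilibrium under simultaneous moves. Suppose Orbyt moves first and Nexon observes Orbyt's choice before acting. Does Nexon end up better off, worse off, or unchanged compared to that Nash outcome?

unchanged

Work backward from Nexon's decision.
- X → Nexon plays Alpha (best of 17, 5, 9); Orbyt gets 1.
- Y → Nexon plays Beta (best of 15, 20, 4); Orbyt gets 0.
- Z → Nexon plays Alpha (best of 19, 11, 9); Orbyt gets 14.
Orbyt's induced payoffs are 1, 0, 14, so Orbyt commits to Z. Subgame-perfect outcome: (Alpha, Z) with payoffs (19, 14).
Under simultaneous play:
Nexon's best replies: X→Alpha; Y→Beta; Z→Alpha.
Orbyt's best replies: Alpha→Z; Beta→Z; Gamma→X.
Only (Alpha, Z) has each player best-responding; Nash payoffs (19, 14).
Nexon earns 19 sequentially versus 19 at the Nash outcome: unchanged.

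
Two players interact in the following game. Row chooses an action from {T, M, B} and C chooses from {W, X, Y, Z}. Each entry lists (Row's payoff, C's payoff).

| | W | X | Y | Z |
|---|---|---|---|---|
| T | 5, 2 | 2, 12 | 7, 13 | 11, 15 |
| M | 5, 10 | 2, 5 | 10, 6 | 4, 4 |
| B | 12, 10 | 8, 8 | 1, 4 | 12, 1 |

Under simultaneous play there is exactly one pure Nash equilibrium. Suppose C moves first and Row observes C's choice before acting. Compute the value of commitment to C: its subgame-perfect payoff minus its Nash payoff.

Work backward from Row's decision.
- W → Row plays B (best of 5, 5, 12); C gets 10.
- X → Row plays B (best of 2, 2, 8); C gets 8.
- Y → Row plays M (best of 7, 10, 1); C gets 6.
- Z → Row plays B (best of 11, 4, 12); C gets 1.
Maximizing over 10, 8, 6, 1, C chooses W. Subgame-perfect outcome: (B, W) with payoffs (12, 10).
For the simultaneous game, intersect best replies.
Row's best replies: W→B; X→B; Y→M; Z→B.
C's best replies: T→Z; M→W; B→W.
Only (B, W) has each player best-responding; Nash payoffs (12, 10).
C's commitment gain: 10 − 10 = 0.

0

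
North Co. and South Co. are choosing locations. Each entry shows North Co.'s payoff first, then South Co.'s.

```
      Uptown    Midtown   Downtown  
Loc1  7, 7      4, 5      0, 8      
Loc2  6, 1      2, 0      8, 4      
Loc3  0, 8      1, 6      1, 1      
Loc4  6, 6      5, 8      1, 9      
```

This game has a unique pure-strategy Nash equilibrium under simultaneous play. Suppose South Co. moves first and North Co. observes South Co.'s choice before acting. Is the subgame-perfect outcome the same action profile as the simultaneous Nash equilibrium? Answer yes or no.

no

Backward induction with South Co. moving first.
- Uptown → North Co. plays Loc1 (best of 7, 6, 0, 6); South Co. gets 7.
- Midtown → North Co. plays Loc4 (best of 4, 2, 1, 5); South Co. gets 8.
- Downtown → North Co. plays Loc2 (best of 0, 8, 1, 1); South Co. gets 4.
Among 7, 8, 4, the best is 8 at Midtown. Subgame-perfect outcome: (Loc4, Midtown) with payoffs (5, 8).
Under simultaneous play:
North Co.'s best replies: Uptown→Loc1; Midtown→Loc4; Downtown→Loc2.
South Co.'s best replies: Loc1→Downtown; Loc2→Downtown; Loc3→Uptown; Loc4→Downtown.
The unique mutual best reply is (Loc2, Downtown), giving (8, 4).
Sequential outcome (Loc4, Midtown) differs from the Nash profile (Loc2, Downtown).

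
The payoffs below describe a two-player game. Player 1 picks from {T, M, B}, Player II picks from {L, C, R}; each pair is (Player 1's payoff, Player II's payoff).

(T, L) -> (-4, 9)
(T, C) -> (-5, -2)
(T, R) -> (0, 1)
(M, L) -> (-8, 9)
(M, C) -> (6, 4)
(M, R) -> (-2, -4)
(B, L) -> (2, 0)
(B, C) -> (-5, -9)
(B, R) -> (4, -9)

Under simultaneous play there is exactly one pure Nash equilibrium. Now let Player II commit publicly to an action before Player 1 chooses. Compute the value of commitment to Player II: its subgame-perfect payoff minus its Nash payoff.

Backward induction with Player II moving first.
- L: BR = B, leader payoff 0.
- C: BR = M, leader payoff 4.
- R: BR = B, leader payoff -9.
Maximizing over 0, 4, -9, Player II chooses C. Subgame-perfect outcome: (M, C) with payoffs (6, 4).
Now find the simultaneous Nash equilibrium.
Player 1's best replies: L→B; C→M; R→B.
Player II's best replies: T→L; M→L; B→L.
The unique mutual best reply is (B, L), giving (2, 0).
Player II's commitment gain: 4 − 0 = 4.

4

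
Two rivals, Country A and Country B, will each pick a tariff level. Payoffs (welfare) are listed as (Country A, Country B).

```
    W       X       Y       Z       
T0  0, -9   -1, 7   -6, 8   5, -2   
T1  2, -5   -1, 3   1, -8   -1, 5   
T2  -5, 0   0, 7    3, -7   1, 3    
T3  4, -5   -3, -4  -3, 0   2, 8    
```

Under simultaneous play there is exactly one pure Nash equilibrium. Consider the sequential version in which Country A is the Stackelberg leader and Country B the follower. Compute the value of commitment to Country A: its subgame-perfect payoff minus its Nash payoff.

Country B best-responds to each possible Country A move:
- T0 → Country B plays Y (best of -9, 7, 8, -2); Country A gets -6.
- T1 → Country B plays Z (best of -5, 3, -8, 5); Country A gets -1.
- T2 → Country B plays X (best of 0, 7, -7, 3); Country A gets 0.
- T3 → Country B plays Z (best of -5, -4, 0, 8); Country A gets 2.
Among -6, -1, 0, 2, the best is 2 at T3. Subgame-perfect outcome: (T3, Z) with payoffs (2, 8).
Under simultaneous play:
Country A's best replies: W→T3; X→T2; Y→T2; Z→T0.
Country B's best replies: T0→Y; T1→Z; T2→X; T3→Z.
Only (T2, X) has each player best-responding; Nash payoffs (0, 7).
Country A's commitment gain: 2 − 0 = 2.

2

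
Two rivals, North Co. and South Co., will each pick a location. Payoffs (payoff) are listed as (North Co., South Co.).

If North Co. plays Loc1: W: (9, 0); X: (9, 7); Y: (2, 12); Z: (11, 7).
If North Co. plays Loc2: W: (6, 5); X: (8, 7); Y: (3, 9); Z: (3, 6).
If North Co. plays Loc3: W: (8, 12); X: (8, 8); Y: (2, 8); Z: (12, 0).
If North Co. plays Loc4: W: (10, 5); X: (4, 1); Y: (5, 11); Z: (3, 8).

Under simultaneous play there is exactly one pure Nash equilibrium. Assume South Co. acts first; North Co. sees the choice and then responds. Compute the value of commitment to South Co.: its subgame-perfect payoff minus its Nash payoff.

0

Solve by backward induction (South Co. leads).
- W → North Co. plays Loc4 (best of 9, 6, 8, 10); South Co. gets 5.
- X → North Co. plays Loc1 (best of 9, 8, 8, 4); South Co. gets 7.
- Y → North Co. plays Loc4 (best of 2, 3, 2, 5); South Co. gets 11.
- Z → North Co. plays Loc3 (best of 11, 3, 12, 3); South Co. gets 0.
South Co.'s induced payoffs are 5, 7, 11, 0, so South Co. commits to Y. Subgame-perfect outcome: (Loc4, Y) with payoffs (5, 11).
Under simultaneous play:
North Co.'s best replies: W→Loc4; X→Loc1; Y→Loc4; Z→Loc3.
South Co.'s best replies: Loc1→Y; Loc2→Y; Loc3→W; Loc4→Y.
Only (Loc4, Y) has each player best-responding; Nash payoffs (5, 11).
South Co.'s commitment gain: 11 − 11 = 0.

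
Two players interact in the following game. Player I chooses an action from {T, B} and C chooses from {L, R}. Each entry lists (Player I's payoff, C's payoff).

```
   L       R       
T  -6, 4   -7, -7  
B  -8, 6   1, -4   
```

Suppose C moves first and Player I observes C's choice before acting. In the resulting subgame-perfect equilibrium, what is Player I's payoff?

Solve by backward induction (C leads).
- L: BR = T, leader payoff 4.
- R: BR = B, leader payoff -4.
Among 4, -4, the best is 4 at L. Subgame-perfect outcome: (T, L) with payoffs (-6, 4).

-6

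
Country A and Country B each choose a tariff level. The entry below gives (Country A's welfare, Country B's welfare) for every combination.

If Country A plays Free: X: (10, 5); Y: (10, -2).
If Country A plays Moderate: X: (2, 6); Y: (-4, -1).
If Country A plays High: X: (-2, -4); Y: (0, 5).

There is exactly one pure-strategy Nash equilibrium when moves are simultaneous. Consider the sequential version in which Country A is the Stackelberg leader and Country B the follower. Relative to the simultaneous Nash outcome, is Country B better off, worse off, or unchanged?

unchanged

Backward induction with Country A moving first.
- Free: Country B compares 5, -2 and picks X; Country A would get 10.
- Moderate: Country B compares 6, -1 and picks X; Country A would get 2.
- High: Country B compares -4, 5 and picks Y; Country A would get 0.
Country A's induced payoffs are 10, 2, 0, so Country A commits to Free. Subgame-perfect outcome: (Free, X) with payoffs (10, 5).
Under simultaneous play:
Country A's best replies: X→Free; Y→Free.
Country B's best replies: Free→X; Moderate→X; High→Y.
The unique mutual best reply is (Free, X), giving (10, 5).
Country B earns 5 sequentially versus 5 at the Nash outcome: unchanged.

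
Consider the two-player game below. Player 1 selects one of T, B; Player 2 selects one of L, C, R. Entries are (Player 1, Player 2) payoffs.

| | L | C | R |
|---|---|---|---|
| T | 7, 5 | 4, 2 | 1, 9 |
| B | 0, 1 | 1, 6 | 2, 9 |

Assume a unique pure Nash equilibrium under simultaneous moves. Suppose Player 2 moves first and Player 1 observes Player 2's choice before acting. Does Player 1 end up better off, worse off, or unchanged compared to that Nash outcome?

Backward induction with Player 2 moving first.
- L: Player 1 compares 7, 0 and picks T; Player 2 would get 5.
- C: Player 1 compares 4, 1 and picks T; Player 2 would get 2.
- R: Player 1 compares 1, 2 and picks B; Player 2 would get 9.
Among 5, 2, 9, the best is 9 at R. Subgame-perfect outcome: (B, R) with payoffs (2, 9).
Under simultaneous play:
Player 1's best replies: L→T; C→T; R→B.
Player 2's best replies: T→R; B→R.
Only (B, R) has each player best-responding; Nash payoffs (2, 9).
Player 1 earns 2 sequentially versus 2 at the Nash outcome: unchanged.

unchanged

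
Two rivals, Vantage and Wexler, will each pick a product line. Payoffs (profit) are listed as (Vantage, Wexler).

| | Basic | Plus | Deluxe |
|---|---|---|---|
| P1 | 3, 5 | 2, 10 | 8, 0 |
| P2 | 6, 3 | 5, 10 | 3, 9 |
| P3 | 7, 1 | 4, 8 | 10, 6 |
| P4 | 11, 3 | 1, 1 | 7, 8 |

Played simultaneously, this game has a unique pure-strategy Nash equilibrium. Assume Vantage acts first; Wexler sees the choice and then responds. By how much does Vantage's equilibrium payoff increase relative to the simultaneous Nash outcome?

Solve by backward induction (Vantage leads).
- P1: BR = Plus, leader payoff 2.
- P2: BR = Plus, leader payoff 5.
- P3: BR = Plus, leader payoff 4.
- P4: BR = Deluxe, leader payoff 7.
Vantage's induced payoffs are 2, 5, 4, 7, so Vantage commits to P4. Subgame-perfect outcome: (P4, Deluxe) with payoffs (7, 8).
Under simultaneous play:
Vantage's best replies: Basic→P4; Plus→P2; Deluxe→P3.
Wexler's best replies: P1→Plus; P2→Plus; P3→Plus; P4→Deluxe.
The unique mutual best reply is (P2, Plus), giving (5, 10).
Vantage's commitment gain: 7 − 5 = 2.

2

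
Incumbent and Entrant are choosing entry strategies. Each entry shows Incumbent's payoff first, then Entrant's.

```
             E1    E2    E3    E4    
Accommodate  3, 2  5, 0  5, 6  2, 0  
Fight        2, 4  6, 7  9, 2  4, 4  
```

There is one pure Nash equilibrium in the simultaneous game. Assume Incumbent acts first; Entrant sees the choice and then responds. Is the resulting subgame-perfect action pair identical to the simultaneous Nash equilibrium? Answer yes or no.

yes

Entrant best-responds to each possible Incumbent move:
- Accommodate → Entrant plays E3 (best of 2, 0, 6, 0); Incumbent gets 5.
- Fight → Entrant plays E2 (best of 4, 7, 2, 4); Incumbent gets 6.
Among 5, 6, the best is 6 at Fight. Subgame-perfect outcome: (Fight, E2) with payoffs (6, 7).
Under simultaneous play:
Incumbent's best replies: E1→Accommodate; E2→Fight; E3→Fight; E4→Fight.
Entrant's best replies: Accommodate→E3; Fight→E2.
Only (Fight, E2) has each player best-responding; Nash payoffs (6, 7).
Sequential outcome (Fight, E2) coincides with the Nash profile (Fight, E2).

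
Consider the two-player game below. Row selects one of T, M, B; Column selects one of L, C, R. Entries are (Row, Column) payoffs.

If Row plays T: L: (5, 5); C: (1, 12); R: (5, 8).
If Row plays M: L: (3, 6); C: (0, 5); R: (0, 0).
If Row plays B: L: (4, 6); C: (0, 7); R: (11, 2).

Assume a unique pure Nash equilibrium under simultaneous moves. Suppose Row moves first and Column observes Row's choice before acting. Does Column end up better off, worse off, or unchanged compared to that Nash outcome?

worse off

Solve by backward induction (Row leads).
- T → Column plays C (best of 5, 12, 8); Row gets 1.
- M → Column plays L (best of 6, 5, 0); Row gets 3.
- B → Column plays C (best of 6, 7, 2); Row gets 0.
Maximizing over 1, 3, 0, Row chooses M. Subgame-perfect outcome: (M, L) with payoffs (3, 6).
Under simultaneous play:
Row's best replies: L→T; C→T; R→B.
Column's best replies: T→C; M→L; B→C.
The unique mutual best reply is (T, C), giving (1, 12).
Column earns 6 sequentially versus 12 at the Nash outcome: worse off.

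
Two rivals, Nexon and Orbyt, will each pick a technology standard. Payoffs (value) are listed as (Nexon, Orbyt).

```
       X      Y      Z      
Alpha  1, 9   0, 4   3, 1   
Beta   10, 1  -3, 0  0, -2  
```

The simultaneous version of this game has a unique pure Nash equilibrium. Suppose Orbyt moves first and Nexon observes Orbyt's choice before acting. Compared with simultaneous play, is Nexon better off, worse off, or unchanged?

worse off

Work backward from Nexon's decision.
- X: BR = Beta, leader payoff 1.
- Y: BR = Alpha, leader payoff 4.
- Z: BR = Alpha, leader payoff 1.
Among 1, 4, 1, the best is 4 at Y. Subgame-perfect outcome: (Alpha, Y) with payoffs (0, 4).
Now find the simultaneous Nash equilibrium.
Nexon's best replies: X→Beta; Y→Alpha; Z→Alpha.
Orbyt's best replies: Alpha→X; Beta→X.
The unique mutual best reply is (Beta, X), giving (10, 1).
Nexon earns 0 sequentially versus 10 at the Nash outcome: worse off.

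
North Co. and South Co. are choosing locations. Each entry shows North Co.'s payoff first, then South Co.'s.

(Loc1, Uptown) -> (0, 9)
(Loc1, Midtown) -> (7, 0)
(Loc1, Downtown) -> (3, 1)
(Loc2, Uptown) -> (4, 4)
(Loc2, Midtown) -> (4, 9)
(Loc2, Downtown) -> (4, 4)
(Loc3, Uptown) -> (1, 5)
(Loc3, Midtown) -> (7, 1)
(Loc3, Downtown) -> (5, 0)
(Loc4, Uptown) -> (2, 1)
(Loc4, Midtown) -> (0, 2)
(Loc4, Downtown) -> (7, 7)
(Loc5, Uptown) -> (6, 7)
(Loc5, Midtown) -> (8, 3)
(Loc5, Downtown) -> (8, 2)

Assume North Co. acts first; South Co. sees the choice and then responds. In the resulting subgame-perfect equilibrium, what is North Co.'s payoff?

Backward induction with North Co. moving first.
- Loc1: BR = Uptown, leader payoff 0.
- Loc2: BR = Midtown, leader payoff 4.
- Loc3: BR = Uptown, leader payoff 1.
- Loc4: BR = Downtown, leader payoff 7.
- Loc5: BR = Uptown, leader payoff 6.
Maximizing over 0, 4, 1, 7, 6, North Co. chooses Loc4. Subgame-perfect outcome: (Loc4, Downtown) with payoffs (7, 7).

7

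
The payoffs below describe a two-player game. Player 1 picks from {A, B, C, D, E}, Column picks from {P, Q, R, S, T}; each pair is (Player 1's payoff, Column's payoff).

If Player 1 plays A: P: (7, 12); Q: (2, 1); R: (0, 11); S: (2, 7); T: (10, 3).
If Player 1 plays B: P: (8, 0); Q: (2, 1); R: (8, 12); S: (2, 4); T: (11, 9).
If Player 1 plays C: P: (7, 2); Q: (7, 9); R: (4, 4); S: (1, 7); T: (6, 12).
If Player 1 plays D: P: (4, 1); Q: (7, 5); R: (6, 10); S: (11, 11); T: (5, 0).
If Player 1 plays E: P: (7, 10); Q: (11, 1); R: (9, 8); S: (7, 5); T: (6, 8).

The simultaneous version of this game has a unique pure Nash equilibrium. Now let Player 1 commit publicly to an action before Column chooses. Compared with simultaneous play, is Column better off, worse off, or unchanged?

Column best-responds to each possible Player 1 move:
- A: BR = P, leader payoff 7.
- B: BR = R, leader payoff 8.
- C: BR = T, leader payoff 6.
- D: BR = S, leader payoff 11.
- E: BR = P, leader payoff 7.
Maximizing over 7, 8, 6, 11, 7, Player 1 chooses D. Subgame-perfect outcome: (D, S) with payoffs (11, 11).
For the simultaneous game, intersect best replies.
Player 1's best replies: P→B; Q→E; R→E; S→D; T→B.
Column's best replies: A→P; B→R; C→T; D→S; E→P.
Only (D, S) has each player best-responding; Nash payoffs (11, 11).
Column earns 11 sequentially versus 11 at the Nash outcome: unchanged.

unchanged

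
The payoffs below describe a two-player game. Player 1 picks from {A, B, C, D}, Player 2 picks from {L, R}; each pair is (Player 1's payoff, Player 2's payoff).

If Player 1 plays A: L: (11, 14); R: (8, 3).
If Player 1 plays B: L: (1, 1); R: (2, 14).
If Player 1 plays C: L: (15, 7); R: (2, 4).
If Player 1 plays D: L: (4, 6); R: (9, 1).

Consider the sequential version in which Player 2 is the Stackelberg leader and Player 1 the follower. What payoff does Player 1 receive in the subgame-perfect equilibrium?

Solve by backward induction (Player 2 leads).
- L: BR = C, leader payoff 7.
- R: BR = D, leader payoff 1.
Among 7, 1, the best is 7 at L. Subgame-perfect outcome: (C, L) with payoffs (15, 7).

15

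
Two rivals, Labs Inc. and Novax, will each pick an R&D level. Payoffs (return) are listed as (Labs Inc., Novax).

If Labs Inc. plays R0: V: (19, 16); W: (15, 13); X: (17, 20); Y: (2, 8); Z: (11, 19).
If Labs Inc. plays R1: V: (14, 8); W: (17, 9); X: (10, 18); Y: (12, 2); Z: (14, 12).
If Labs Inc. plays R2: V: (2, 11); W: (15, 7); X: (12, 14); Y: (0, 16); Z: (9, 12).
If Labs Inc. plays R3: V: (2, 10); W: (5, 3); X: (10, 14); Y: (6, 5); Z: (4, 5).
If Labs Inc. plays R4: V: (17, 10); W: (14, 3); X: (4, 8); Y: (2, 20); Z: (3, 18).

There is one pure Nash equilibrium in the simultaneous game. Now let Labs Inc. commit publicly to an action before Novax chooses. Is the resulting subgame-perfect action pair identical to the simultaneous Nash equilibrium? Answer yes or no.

yes

Backward induction with Labs Inc. moving first.
- R0 → Novax plays X (best of 16, 13, 20, 8, 19); Labs Inc. gets 17.
- R1 → Novax plays X (best of 8, 9, 18, 2, 12); Labs Inc. gets 10.
- R2 → Novax plays Y (best of 11, 7, 14, 16, 12); Labs Inc. gets 0.
- R3 → Novax plays X (best of 10, 3, 14, 5, 5); Labs Inc. gets 10.
- R4 → Novax plays Y (best of 10, 3, 8, 20, 18); Labs Inc. gets 2.
Maximizing over 17, 10, 0, 10, 2, Labs Inc. chooses R0. Subgame-perfect outcome: (R0, X) with payoffs (17, 20).
Under simultaneous play:
Labs Inc.'s best replies: V→R0; W→R1; X→R0; Y→R1; Z→R1.
Novax's best replies: R0→X; R1→X; R2→Y; R3→X; R4→Y.
Only (R0, X) has each player best-responding; Nash payoffs (17, 20).
Sequential outcome (R0, X) coincides with the Nash profile (R0, X).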